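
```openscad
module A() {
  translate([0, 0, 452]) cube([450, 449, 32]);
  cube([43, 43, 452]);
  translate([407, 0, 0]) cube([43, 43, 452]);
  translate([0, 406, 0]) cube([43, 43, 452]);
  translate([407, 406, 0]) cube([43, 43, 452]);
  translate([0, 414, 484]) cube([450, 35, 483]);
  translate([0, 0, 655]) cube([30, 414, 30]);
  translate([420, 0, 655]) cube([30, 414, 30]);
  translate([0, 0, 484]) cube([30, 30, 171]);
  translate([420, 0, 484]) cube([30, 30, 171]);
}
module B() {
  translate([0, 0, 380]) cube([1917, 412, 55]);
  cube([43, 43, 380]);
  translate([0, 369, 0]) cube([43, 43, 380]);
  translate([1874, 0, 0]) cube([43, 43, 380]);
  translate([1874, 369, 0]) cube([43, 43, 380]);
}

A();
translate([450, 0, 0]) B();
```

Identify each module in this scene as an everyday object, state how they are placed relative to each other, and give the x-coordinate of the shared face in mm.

The chair's +x face and the bench's −x face are both at x = 450 mm.

A is a chair. B is a bench. The bench is against the chair's +x side, with their −y faces flush. The x-coordinate of the shared face is 450 mm.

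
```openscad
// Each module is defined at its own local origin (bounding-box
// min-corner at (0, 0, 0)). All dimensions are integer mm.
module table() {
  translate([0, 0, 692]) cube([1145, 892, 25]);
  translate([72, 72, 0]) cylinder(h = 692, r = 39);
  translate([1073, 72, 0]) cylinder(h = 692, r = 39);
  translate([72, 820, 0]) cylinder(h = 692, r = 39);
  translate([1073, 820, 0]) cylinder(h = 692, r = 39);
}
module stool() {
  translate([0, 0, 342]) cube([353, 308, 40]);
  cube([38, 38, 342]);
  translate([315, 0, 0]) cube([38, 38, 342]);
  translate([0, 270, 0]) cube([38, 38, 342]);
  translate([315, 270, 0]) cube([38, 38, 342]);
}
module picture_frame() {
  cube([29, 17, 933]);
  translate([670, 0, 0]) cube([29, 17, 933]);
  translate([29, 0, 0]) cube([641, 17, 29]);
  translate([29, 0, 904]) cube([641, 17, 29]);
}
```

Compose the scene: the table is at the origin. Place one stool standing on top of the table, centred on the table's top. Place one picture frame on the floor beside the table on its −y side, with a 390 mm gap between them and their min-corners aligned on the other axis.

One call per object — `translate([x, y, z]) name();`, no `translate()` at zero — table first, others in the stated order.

table();
translate([396, 292, 717]) stool();
translate([0, -407, 0]) picture_frame();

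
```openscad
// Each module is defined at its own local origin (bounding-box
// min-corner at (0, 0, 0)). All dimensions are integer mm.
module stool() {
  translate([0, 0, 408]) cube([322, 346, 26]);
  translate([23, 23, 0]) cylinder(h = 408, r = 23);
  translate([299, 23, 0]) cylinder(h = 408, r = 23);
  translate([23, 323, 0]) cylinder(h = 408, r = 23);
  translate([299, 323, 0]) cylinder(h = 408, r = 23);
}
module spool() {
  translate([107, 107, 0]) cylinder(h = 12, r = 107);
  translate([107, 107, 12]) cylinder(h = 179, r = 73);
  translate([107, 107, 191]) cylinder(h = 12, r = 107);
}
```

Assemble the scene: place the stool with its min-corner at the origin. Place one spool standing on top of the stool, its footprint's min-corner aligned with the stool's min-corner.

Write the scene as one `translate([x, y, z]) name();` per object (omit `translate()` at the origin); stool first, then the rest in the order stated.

stool();
translate([0, 0, 434]) spool();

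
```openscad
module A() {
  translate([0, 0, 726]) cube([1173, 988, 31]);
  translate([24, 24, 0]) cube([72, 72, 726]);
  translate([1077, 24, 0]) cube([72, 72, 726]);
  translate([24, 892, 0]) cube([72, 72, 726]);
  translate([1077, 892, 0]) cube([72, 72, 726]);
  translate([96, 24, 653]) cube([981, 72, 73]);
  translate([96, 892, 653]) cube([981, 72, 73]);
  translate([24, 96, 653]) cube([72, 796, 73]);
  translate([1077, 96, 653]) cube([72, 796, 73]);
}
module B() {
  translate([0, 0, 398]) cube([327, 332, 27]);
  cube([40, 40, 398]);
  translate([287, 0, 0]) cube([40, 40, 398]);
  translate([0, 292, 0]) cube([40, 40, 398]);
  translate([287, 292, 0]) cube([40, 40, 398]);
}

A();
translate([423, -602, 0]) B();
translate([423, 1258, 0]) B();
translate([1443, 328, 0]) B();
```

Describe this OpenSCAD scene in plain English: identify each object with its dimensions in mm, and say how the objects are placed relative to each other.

A is a table: top 1173 mm (x) × 988 mm (y), 31 mm thick, upper face at z = 757 mm, on four 72×72 mm square legs, each inset 24 mm from the nearest pair of top edges, running from z = 0 to the bottom of the top. Four apron rails, 72 mm thick and 73 mm tall, run between adjacent legs with their top edges flush with the underside of the top and their outer faces flush with the legs' outer faces.

B is a four-legged stool. The seat is a 327×332×27 mm slab whose top surface is at z = 425 mm; four square legs, each 40×40 mm in cross-section, run from the floor (z = 0) to the underside of the seat, each flush with a corner of the seat.

Three stools sit around the table at the −y, +y, +x sides.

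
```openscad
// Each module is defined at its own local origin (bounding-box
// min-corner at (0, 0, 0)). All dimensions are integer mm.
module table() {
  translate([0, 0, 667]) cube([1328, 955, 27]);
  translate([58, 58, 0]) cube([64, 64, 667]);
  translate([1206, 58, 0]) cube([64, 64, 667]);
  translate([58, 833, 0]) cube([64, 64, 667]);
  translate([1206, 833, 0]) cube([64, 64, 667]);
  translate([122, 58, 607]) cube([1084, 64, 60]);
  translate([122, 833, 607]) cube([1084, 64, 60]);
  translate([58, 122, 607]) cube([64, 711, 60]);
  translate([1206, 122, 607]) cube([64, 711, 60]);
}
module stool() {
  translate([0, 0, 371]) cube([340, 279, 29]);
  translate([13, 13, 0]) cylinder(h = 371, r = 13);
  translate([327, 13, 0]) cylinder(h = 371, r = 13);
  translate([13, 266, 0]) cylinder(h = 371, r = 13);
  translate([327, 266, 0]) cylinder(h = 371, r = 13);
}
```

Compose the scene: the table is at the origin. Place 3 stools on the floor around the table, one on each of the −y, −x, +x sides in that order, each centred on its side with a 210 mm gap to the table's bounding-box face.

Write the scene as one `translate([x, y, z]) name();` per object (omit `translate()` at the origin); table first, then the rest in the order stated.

table();
translate([494, -489, 0]) stool();
translate([-550, 338, 0]) stool();
translate([1538, 338, 0]) stool();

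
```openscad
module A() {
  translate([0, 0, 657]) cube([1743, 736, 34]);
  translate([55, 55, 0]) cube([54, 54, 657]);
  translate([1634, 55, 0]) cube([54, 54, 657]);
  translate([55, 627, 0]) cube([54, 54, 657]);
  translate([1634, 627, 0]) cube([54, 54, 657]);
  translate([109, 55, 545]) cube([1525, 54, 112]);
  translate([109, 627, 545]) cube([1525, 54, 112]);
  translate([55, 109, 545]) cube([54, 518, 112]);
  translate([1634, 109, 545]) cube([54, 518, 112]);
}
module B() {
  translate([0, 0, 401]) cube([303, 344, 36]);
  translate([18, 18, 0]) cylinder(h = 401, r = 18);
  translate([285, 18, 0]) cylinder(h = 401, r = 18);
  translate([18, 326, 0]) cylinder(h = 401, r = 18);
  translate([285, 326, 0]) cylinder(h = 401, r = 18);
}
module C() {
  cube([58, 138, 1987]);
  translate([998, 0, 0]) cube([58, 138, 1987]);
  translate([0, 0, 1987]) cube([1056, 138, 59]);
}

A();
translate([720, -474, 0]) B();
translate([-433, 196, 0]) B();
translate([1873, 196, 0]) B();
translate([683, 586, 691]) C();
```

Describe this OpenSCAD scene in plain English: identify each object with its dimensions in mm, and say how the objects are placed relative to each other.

A is a table: top 1743 mm (x) × 736 mm (y), 34 mm thick, upper face at z = 691 mm, on four 54×54 mm square legs, each inset 55 mm from the nearest pair of top edges, running from z = 0 to the bottom of the top. Four apron rails, 54 mm thick and 112 mm tall, run between adjacent legs with their top edges flush with the underside of the top and their outer faces flush with the legs' outer faces.

B is a four-legged stool. The seat is a 303×344×36 mm slab whose top surface is at z = 437 mm; four round legs, each 36 mm in diameter, run from the floor (z = 0) to the underside of the seat, each leg's axis is inset half a diameter from the nearest pair of seat edges (so the leg's bounding box is flush with the corner).

C is a door frame. The clear opening is 940 mm wide and 1987 mm high. Two 58 mm wide jambs, 138 mm deep, stand either side of the opening from the floor to the top of the opening. A 59 mm thick head sits across the top of both jambs, spanning the full outside width of the frame.

Three stools sit around the table at the −y, −x, +x sides. The door frame is on top of the table.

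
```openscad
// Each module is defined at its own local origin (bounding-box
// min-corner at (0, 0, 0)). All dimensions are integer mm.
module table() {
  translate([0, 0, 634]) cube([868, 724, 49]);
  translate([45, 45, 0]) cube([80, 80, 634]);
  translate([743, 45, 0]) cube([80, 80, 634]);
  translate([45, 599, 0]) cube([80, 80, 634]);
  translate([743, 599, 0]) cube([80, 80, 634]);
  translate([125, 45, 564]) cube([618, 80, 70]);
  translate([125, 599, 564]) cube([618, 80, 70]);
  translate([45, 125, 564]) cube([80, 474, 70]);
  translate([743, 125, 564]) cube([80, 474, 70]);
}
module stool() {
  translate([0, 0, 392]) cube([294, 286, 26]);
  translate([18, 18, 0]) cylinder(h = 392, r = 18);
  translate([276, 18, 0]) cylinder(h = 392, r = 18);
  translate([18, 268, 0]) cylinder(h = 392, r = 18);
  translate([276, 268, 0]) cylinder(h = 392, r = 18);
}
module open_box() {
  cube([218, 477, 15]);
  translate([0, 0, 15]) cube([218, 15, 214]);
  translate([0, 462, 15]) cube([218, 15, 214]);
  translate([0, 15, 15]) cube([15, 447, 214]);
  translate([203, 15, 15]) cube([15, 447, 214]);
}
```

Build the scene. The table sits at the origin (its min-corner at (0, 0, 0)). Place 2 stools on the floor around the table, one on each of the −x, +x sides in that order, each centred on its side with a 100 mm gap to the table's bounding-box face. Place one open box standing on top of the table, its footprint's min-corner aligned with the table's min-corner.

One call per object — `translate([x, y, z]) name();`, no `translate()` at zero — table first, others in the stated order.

table();
translate([-394, 219, 0]) stool();
translate([968, 219, 0]) stool();
translate([0, 0, 683]) open_box();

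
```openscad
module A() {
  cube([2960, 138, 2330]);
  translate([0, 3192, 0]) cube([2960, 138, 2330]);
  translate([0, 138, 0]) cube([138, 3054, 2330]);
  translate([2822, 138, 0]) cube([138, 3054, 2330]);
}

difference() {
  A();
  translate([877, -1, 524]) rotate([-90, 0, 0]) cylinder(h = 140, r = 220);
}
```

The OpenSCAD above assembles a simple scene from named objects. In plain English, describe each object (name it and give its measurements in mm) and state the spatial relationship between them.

A is the wall frame of a small rectangular building: four walls, each 2330 mm tall and 138 mm thick, enclosing a footprint 2960 mm (x) by 3330 mm (y) outside-to-outside, with no floor or roof. The front and back walls (the −y and +y sides) span the full width; the two side walls fit between them.

The house frame has a circular hole of radius 220 mm through its front wall, centred at (x = 877, z = 524).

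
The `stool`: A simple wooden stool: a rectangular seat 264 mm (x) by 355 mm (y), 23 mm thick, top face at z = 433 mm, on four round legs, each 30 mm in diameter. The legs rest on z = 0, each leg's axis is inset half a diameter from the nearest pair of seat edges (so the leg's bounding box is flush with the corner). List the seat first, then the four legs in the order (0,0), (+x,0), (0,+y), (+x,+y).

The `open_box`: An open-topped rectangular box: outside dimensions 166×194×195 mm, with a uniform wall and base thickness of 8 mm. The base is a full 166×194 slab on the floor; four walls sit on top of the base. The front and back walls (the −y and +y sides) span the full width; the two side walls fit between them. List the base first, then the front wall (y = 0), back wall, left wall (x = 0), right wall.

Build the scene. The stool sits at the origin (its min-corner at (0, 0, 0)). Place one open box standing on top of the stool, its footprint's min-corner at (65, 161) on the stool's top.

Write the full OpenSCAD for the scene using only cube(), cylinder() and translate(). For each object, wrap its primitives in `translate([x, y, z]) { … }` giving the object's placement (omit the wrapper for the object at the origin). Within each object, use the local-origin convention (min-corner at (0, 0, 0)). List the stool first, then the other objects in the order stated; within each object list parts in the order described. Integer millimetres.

translate([0, 0, 410]) cube([264, 355, 23]);
translate([15, 15, 0]) cylinder(h = 410, r = 15);
translate([249, 15, 0]) cylinder(h = 410, r = 15);
translate([15, 340, 0]) cylinder(h = 410, r = 15);
translate([249, 340, 0]) cylinder(h = 410, r = 15);
translate([65, 161, 433]) {
  cube([166, 194, 8]);
  translate([0, 0, 8]) cube([166, 8, 187]);
  translate([0, 186, 8]) cube([166, 8, 187]);
  translate([0, 8, 8]) cube([8, 178, 187]);
  translate([158, 8, 8]) cube([8, 178, 187]);
}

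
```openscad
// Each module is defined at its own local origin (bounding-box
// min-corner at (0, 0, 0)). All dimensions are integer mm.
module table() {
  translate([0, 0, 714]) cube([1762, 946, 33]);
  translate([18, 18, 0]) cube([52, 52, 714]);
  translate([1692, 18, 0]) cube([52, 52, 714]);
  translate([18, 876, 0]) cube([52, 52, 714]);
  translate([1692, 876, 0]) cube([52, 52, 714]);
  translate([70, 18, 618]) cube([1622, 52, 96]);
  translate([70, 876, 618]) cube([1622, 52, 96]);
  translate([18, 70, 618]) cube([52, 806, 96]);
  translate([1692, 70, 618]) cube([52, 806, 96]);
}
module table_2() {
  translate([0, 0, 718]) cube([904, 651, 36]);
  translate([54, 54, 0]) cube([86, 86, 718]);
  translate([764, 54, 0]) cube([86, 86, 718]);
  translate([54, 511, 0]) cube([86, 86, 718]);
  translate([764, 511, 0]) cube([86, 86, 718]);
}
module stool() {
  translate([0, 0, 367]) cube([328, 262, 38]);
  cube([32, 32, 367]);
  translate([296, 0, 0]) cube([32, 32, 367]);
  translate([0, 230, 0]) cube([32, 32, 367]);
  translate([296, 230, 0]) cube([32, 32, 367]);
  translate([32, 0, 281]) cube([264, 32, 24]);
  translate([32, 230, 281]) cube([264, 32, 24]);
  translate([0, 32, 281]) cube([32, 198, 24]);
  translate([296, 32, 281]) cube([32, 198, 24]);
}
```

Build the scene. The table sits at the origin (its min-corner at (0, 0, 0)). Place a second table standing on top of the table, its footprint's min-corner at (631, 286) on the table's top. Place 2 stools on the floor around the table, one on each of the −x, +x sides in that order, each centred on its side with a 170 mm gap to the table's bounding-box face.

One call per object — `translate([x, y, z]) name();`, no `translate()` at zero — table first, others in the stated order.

table();
translate([631, 286, 747]) table_2();
translate([-498, 342, 0]) stool();
translate([1932, 342, 0]) stool();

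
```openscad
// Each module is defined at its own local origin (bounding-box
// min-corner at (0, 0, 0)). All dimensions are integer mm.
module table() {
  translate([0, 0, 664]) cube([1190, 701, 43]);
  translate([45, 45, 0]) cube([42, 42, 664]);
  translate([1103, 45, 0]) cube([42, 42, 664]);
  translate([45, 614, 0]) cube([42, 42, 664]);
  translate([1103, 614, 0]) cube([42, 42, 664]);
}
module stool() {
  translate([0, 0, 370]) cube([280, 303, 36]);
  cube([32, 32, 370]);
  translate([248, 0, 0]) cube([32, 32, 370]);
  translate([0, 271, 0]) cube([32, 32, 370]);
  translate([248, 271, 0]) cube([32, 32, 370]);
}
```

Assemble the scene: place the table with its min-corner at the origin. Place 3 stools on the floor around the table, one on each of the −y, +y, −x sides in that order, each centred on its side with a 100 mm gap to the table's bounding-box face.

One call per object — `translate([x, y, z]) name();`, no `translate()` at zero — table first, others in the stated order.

table();
translate([455, -403, 0]) stool();
translate([455, 801, 0]) stool();
translate([-380, 199, 0]) stool();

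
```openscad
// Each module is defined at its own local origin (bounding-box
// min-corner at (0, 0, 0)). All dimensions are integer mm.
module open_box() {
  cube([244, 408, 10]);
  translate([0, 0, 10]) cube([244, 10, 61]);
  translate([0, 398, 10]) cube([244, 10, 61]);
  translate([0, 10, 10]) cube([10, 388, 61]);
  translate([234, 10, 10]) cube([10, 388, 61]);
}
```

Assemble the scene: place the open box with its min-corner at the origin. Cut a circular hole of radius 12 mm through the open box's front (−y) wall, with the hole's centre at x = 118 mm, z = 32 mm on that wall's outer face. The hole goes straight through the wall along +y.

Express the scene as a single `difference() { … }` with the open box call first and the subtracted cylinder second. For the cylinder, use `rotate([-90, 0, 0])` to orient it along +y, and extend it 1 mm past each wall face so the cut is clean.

difference() {
  open_box();
  translate([118, -1, 32]) rotate([-90, 0, 0]) cylinder(h = 12, r = 12);
}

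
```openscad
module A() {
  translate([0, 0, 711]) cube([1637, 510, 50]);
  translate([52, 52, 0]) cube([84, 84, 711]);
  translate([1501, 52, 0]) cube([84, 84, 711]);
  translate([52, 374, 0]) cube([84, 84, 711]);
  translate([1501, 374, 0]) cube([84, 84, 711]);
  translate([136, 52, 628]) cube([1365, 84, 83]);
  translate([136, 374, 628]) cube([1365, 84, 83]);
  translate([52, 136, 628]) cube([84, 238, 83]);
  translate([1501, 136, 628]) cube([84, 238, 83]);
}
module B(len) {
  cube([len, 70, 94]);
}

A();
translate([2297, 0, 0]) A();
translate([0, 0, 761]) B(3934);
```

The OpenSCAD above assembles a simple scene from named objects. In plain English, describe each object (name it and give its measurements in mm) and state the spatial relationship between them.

A is a table: top 1637 mm (x) × 510 mm (y), 50 mm thick, upper face at z = 761 mm, on four 84×84 mm square legs, each inset 52 mm from the nearest pair of top edges, running from z = 0 to the bottom of the top. Four apron rails, 84 mm thick and 83 mm tall, run between adjacent legs with their top edges flush with the underside of the top and their outer faces flush with the legs' outer faces.

B is a rectangular beam 3934 mm long (x), 70 mm deep (y), 94 mm thick (z).

The beam spans the tops of two tables placed 660 mm apart, resting at z = 761 mm.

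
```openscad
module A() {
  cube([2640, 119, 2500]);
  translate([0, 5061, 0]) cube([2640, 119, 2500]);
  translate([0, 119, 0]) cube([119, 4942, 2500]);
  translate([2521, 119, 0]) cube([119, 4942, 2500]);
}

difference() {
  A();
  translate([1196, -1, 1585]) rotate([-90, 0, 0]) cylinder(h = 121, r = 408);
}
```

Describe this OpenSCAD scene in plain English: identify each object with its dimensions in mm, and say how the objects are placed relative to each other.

A is the wall frame of a small rectangular building: four walls, each 2500 mm tall and 119 mm thick, enclosing a footprint 2640 mm (x) by 5180 mm (y) outside-to-outside, with no floor or roof. The front and back walls (the −y and +y sides) span the full width; the two side walls fit between them.

The house frame has a circular hole of radius 408 mm through its front wall, centred at (x = 1196, z = 1585).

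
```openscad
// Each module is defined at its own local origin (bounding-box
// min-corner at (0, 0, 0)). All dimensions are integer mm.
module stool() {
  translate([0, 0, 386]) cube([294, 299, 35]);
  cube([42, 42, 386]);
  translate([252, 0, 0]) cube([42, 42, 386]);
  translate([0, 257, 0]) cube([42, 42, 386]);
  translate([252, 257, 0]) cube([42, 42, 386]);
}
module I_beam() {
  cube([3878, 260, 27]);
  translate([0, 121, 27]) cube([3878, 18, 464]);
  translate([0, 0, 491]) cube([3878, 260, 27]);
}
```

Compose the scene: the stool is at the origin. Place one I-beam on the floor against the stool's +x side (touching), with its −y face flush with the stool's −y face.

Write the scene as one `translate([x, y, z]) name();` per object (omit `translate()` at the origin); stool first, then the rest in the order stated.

stool();
translate([294, 0, 0]) I_beam();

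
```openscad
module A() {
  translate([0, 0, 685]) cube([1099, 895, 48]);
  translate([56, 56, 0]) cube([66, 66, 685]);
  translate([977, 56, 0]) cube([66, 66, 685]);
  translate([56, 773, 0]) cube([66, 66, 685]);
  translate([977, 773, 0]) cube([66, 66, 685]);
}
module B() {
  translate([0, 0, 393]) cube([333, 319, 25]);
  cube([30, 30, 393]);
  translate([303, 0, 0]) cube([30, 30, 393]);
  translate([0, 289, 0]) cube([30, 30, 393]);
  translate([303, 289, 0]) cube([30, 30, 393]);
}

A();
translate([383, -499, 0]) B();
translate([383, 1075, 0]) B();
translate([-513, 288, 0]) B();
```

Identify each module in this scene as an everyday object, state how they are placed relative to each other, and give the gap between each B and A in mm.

Each stool's nearest face is 180 mm from the table's bounding box.

A is a table. B is a stool. Three stools sit around the table at the −y, +y, −x sides. The gap between each stool and the table is 180 mm.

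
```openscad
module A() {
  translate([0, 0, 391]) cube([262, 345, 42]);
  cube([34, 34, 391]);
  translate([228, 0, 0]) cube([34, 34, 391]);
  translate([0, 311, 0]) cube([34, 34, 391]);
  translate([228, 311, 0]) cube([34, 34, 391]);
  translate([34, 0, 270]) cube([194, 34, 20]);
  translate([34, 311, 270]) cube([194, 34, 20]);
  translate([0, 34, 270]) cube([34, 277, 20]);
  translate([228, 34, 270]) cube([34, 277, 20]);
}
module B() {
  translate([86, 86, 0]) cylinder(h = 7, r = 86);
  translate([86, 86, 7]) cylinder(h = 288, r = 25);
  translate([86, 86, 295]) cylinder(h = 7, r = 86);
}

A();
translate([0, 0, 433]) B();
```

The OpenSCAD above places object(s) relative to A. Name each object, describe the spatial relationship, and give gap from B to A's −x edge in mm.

The spool's min-x is at 0; the stool's min-x is 0; gap = 0 mm.

A is a stool. B is a spool. The spool is on top of the stool. The gap from the spool to the stool's −x edge is 0 mm.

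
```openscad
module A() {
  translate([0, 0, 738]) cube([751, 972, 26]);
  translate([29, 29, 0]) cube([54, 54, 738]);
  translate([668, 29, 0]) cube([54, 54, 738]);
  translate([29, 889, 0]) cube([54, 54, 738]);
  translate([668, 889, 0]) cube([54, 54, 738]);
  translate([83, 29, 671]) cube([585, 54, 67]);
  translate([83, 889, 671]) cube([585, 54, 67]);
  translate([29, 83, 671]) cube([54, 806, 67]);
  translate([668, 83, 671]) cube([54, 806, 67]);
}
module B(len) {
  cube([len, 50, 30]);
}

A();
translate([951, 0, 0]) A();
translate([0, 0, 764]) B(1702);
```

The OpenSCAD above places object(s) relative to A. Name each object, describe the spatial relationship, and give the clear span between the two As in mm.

Second table starts at x = 951; first ends at x = 751; clear span = 951 − 751 = 200 mm.

A is a table. B is a beam. A beam spans the tops of two tables. The clear span between the two tables is 200 mm.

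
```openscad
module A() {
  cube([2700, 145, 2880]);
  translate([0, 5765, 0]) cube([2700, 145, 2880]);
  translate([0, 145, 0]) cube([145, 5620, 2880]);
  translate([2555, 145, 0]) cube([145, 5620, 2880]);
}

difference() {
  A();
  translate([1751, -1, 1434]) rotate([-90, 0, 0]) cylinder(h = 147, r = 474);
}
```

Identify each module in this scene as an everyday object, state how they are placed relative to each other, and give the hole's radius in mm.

A is a house frame. The house frame has a circular hole through its front wall. The hole's radius is 474 mm.

The subtracted cylinder has r = 474 mm.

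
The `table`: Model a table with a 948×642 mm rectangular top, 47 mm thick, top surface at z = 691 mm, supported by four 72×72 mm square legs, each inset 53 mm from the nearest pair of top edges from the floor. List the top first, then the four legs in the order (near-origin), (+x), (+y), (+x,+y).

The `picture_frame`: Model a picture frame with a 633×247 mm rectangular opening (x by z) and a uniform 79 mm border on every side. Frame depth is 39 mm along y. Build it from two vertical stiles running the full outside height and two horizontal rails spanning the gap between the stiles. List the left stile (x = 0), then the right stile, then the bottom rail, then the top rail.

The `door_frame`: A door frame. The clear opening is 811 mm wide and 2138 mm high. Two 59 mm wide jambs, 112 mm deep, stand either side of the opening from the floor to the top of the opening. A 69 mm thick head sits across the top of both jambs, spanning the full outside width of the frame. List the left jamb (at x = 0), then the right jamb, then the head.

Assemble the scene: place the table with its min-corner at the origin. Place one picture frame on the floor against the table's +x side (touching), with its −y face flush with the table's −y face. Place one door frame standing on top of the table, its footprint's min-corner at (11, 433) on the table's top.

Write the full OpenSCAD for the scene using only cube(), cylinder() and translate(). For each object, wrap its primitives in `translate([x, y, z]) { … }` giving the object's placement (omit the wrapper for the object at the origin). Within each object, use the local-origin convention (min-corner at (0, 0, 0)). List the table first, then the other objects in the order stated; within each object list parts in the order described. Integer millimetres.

translate([0, 0, 644]) cube([948, 642, 47]);
translate([53, 53, 0]) cube([72, 72, 644]);
translate([823, 53, 0]) cube([72, 72, 644]);
translate([53, 517, 0]) cube([72, 72, 644]);
translate([823, 517, 0]) cube([72, 72, 644]);
translate([948, 0, 0]) {
  cube([79, 39, 405]);
  translate([712, 0, 0]) cube([79, 39, 405]);
  translate([79, 0, 0]) cube([633, 39, 79]);
  translate([79, 0, 326]) cube([633, 39, 79]);
}
translate([11, 433, 691]) {
  cube([59, 112, 2138]);
  translate([870, 0, 0]) cube([59, 112, 2138]);
  translate([0, 0, 2138]) cube([929, 112, 69]);
}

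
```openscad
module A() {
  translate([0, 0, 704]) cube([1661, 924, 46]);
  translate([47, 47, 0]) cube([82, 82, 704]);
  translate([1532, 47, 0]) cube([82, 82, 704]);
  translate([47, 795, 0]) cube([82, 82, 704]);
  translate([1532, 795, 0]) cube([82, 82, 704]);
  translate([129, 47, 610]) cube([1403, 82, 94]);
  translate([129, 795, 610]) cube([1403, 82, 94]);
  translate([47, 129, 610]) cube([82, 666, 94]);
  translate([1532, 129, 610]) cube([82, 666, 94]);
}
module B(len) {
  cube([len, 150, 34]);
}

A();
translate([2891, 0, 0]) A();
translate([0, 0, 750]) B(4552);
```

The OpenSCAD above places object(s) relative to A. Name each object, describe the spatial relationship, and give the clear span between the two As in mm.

Second table starts at x = 2891; first ends at x = 1661; clear span = 2891 − 1661 = 1230 mm.

A is a table. B is a beam. A beam spans the tops of two tables. The clear span between the two tables is 1230 mm.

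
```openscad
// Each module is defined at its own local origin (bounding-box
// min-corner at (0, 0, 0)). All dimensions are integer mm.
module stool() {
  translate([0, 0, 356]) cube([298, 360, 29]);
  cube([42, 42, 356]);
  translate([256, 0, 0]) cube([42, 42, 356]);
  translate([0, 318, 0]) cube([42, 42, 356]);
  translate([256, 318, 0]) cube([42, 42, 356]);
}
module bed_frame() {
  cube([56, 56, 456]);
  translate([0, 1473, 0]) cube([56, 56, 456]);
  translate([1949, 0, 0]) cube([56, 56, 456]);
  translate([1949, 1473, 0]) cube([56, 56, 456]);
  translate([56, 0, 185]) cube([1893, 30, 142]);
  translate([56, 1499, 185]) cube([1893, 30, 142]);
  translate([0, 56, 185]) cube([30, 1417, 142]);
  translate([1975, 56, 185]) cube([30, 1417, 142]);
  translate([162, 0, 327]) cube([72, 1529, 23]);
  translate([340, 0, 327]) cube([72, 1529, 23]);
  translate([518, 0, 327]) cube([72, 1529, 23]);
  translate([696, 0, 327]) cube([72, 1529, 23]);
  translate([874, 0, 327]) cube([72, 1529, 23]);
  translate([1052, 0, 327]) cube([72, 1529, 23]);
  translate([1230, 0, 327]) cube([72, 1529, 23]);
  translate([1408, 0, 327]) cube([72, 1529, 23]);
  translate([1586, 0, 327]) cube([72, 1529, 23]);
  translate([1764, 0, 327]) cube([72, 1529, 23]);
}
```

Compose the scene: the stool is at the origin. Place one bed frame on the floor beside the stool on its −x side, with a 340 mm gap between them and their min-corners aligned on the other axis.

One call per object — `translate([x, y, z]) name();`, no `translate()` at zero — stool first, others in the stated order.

stool();
translate([-2345, 0, 0]) bed_frame();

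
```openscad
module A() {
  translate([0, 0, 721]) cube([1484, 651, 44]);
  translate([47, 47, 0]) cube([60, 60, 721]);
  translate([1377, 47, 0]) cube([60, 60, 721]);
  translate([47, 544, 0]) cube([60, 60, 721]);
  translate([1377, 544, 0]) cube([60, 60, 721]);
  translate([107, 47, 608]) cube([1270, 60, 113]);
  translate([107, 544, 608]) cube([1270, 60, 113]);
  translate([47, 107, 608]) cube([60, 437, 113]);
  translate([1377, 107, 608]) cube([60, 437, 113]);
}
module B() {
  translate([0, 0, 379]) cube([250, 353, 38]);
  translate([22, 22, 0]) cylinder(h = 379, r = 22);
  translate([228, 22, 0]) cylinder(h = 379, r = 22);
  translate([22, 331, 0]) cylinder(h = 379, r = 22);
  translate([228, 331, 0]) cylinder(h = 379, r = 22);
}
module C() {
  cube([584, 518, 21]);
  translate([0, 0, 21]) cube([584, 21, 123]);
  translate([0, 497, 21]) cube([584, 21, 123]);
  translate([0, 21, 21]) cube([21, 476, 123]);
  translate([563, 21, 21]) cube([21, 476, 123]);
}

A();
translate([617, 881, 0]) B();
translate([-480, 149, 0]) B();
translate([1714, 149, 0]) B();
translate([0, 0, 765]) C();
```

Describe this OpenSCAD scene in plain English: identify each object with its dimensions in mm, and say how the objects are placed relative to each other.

A is a table with a 1484×651 mm rectangular top, 44 mm thick, top surface at z = 765 mm, supported by four 60×60 mm square legs, each inset 47 mm from the nearest pair of top edges, running from the floor. Four apron rails, 60 mm thick and 113 mm tall, run between adjacent legs with their top edges flush with the underside of the top and their outer faces flush with the legs' outer faces.

B is a four-legged stool. The seat is 250×353 mm, 38 mm thick, top at z = 417 mm. It stands on four round legs, each 44 mm in diameter, from z = 0 to the seat underside, each leg's axis is inset half a diameter from the nearest pair of seat edges (so the leg's bounding box is flush with the corner).

C is an open storage box with external size 584×518×144 mm and wall thickness 21 mm (the base is also 21 mm thick). The base covers the whole footprint; the four walls stand on the base, with the y-facing walls full-width and the x-facing walls fitting between their inner faces.

Three stools sit around the table at the +y, −x, +x sides. The open box is on top of the table.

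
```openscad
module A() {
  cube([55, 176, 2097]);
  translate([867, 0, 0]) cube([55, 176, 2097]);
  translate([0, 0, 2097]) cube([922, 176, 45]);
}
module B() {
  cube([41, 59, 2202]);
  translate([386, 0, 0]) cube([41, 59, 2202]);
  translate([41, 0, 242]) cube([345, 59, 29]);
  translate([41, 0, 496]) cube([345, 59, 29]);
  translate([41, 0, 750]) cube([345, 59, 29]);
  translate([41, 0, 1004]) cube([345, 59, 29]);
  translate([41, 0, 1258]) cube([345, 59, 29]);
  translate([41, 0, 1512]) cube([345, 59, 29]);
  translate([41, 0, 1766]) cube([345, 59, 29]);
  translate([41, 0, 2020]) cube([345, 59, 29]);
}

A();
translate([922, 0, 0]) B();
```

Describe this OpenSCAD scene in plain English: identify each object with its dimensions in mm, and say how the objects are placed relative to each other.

A is a rectangular door frame: two vertical jambs of 55×176 mm section, 2097 mm tall, with a clear opening 812 mm wide between their inner faces. A header 45 mm tall and 176 mm deep lies on top of the jambs and spans the full outside width.

B is a wooden ladder with two side rails of 41×59 mm section and 2202 mm height, set 427 mm apart overall. Between them run 8 rectangular rungs (59 mm deep, 29 mm thick), front faces flush with the rails' −y face. The bottom of the first rung is 242 mm above the floor and each subsequent rung is 254 mm higher than the one below.

The ladder is against the door frame's +x side, with their −y faces flush.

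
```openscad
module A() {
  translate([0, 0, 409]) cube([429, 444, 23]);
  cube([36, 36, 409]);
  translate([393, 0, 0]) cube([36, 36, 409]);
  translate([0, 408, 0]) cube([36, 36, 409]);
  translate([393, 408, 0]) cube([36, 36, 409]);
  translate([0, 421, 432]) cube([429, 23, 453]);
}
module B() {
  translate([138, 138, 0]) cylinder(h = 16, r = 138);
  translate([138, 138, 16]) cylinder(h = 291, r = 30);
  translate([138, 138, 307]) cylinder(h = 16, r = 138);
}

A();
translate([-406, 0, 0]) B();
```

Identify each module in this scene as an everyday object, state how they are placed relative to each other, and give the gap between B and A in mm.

A is a chair. B is a spool. The spool is on the floor beside the chair on its −x side. The gap between the spool and the chair is 130 mm.

The spool's nearest face is 130 mm from the chair's −x face.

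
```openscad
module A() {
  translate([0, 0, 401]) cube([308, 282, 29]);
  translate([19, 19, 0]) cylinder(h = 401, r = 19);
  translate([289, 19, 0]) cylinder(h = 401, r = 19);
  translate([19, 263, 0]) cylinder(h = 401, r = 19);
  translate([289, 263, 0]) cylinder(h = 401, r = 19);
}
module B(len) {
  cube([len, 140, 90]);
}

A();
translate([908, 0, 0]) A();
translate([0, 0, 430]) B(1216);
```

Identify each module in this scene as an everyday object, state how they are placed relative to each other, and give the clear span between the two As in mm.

Second stool starts at x = 908; first ends at x = 308; clear span = 908 − 308 = 600 mm.

A is a stool. B is a beam. A beam spans the tops of two stools. The clear span between the two stools is 600 mm.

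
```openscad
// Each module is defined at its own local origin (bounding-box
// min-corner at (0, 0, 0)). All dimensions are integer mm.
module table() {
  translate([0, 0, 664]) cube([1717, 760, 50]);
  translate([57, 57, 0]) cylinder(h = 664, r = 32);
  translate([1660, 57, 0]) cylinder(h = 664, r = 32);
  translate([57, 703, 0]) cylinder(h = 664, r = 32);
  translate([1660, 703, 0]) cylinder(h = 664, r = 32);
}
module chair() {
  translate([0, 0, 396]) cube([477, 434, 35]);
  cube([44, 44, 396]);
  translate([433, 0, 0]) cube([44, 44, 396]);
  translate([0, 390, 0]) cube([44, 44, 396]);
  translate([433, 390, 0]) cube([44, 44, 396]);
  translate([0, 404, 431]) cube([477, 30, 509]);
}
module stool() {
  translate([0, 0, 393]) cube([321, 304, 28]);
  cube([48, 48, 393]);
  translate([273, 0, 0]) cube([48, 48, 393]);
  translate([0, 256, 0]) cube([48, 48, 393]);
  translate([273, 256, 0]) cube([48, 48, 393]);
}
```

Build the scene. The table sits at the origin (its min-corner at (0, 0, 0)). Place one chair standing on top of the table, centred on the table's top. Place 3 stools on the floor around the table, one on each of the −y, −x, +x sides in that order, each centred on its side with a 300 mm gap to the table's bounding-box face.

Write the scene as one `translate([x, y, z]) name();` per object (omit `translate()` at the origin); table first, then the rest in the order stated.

table();
translate([620, 163, 714]) chair();
translate([698, -604, 0]) stool();
translate([-621, 228, 0]) stool();
translate([2017, 228, 0]) stool();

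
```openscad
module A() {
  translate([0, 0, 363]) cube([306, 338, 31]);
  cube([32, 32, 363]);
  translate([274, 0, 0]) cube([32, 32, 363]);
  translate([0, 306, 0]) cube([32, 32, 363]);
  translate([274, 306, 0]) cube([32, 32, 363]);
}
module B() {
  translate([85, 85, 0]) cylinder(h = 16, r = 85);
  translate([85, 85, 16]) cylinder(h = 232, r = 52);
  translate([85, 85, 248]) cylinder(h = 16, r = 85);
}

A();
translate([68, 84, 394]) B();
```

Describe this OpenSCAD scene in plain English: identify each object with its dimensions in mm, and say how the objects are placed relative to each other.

A is a four-legged stool. The seat is a 306×338×31 mm slab whose top surface is at z = 394 mm; four square legs, each 32×32 mm in cross-section, run from the floor (z = 0) to the underside of the seat, each flush with a corner of the seat.

B is a spool: two coaxial disc flanges of radius 85 mm and thickness 16 mm, joined by a core cylinder of radius 52 mm and height 232 mm. The lower flange rests on z = 0 and the three cylinders share a vertical axis.

The spool is on top of the stool, centred.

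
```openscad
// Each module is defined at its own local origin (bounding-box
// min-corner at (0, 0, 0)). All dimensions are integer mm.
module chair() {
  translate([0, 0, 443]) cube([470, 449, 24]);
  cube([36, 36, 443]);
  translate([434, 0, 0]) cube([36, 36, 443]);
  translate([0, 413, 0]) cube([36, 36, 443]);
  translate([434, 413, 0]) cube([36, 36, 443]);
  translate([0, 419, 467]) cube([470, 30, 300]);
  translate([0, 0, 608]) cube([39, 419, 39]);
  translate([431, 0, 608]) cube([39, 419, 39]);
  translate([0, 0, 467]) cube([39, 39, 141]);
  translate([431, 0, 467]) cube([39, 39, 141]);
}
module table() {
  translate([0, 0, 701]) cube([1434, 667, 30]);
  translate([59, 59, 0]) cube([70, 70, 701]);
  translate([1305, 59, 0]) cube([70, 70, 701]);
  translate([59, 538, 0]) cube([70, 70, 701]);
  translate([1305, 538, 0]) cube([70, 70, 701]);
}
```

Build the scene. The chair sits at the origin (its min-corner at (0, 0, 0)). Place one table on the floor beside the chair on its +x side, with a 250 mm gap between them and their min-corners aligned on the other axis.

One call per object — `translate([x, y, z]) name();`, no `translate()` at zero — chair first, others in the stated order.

chair();
translate([720, 0, 0]) table();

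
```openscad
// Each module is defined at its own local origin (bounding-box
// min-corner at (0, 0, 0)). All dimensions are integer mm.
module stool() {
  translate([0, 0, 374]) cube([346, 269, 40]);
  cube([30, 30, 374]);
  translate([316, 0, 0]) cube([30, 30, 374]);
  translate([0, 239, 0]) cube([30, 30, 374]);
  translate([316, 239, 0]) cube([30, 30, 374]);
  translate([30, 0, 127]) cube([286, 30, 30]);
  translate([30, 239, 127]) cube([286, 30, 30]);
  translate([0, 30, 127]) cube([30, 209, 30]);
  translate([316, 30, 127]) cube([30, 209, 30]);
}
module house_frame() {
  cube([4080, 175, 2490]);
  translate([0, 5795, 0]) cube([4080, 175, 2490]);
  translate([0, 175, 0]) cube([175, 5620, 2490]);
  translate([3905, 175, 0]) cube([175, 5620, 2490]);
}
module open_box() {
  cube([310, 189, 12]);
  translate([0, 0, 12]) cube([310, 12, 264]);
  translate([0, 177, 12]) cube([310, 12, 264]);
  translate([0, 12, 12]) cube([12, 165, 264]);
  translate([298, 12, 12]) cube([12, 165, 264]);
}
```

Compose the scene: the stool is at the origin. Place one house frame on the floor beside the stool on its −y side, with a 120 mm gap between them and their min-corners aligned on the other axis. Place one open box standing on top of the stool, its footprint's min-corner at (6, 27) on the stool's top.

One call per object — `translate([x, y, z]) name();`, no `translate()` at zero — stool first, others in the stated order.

stool();
translate([0, -6090, 0]) house_frame();
translate([6, 27, 414]) open_box();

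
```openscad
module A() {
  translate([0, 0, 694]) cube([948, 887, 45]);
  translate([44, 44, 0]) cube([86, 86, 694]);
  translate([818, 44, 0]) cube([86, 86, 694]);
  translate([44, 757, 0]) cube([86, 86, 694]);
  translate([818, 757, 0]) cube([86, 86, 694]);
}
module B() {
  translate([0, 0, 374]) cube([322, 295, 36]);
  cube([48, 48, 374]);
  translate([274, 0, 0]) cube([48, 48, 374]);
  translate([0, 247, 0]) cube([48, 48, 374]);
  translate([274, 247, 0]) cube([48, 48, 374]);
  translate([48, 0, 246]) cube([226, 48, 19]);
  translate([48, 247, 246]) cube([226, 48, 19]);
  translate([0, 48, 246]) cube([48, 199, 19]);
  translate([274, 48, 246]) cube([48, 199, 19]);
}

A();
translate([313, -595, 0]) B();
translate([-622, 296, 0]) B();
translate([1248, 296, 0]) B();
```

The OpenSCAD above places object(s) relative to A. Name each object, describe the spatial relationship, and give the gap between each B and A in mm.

A is a table. B is a stool. Three stools sit around the table at the −y, −x, +x sides. The gap between each stool and the table is 300 mm.

Each stool's nearest face is 300 mm from the table's bounding box.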